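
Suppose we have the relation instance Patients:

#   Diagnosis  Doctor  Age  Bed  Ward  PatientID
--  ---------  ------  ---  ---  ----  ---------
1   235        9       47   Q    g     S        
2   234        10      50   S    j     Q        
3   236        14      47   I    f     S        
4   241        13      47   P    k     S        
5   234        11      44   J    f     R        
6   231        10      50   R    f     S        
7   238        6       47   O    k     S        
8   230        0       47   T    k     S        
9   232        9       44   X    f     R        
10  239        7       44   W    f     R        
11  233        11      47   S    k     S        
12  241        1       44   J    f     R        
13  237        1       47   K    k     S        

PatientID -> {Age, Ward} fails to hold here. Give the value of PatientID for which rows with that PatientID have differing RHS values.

S

PatientID=S: rows 1, 3, 4, 6, 7, 8, 11, 13 → {Age,Ward} takes values {(47, g), (47, f), (47, k), (50, f)} — violation
PatientID=Q: row 2 → {Age,Ward} = (50, j) ✓
PatientID=R: rows 5, 9, 10, 12 → {Age,Ward} = (44, f), (44, f), (44, f), (44, f) ✓
The only PatientID value with inconsistent RHS is PatientID=S.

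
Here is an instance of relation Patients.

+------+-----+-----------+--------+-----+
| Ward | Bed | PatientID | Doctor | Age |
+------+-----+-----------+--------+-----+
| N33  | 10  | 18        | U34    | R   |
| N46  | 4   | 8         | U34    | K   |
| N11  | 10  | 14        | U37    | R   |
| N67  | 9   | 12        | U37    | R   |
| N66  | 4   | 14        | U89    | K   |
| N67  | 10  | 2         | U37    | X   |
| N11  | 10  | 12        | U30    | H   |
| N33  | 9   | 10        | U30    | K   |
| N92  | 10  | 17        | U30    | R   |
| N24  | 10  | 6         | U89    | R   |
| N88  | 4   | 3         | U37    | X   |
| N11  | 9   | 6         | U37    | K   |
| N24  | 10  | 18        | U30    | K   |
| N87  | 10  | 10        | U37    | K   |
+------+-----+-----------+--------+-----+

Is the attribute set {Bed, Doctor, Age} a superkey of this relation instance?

All 14 rows have distinct {Bed, Doctor, Age} values, so {Bed, Doctor, Age} → (all attributes) holds and {Bed, Doctor, Age} is a superkey.

Yes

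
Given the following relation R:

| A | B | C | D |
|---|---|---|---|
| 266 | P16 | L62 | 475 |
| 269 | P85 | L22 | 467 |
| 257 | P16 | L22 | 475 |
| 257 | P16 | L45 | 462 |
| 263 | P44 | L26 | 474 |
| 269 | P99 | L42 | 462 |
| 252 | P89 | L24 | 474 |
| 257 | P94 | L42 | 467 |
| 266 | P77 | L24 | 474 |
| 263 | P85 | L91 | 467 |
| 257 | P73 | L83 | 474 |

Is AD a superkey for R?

All 11 rows have distinct AD values, so AD → (all attributes) holds and AD is a superkey.

Yes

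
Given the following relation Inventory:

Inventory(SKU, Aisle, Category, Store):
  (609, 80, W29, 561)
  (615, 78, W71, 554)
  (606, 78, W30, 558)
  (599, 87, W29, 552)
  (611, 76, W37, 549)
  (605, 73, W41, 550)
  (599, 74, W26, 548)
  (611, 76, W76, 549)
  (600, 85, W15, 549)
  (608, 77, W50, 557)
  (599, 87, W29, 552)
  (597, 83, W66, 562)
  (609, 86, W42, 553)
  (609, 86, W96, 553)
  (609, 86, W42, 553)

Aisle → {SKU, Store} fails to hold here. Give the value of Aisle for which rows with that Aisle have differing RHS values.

78

Aisle=80: 1 row → {SKU,Store} = (609, 561) ✓
Aisle=78: 2 rows → {SKU,Store} takes values {(615, 554), (606, 558)} — violation
Aisle=87: 2 rows → {SKU,Store} = (599, 552), (599, 552) ✓
Aisle=76: 2 rows → {SKU,Store} = (611, 549), (611, 549) ✓
Aisle=73: 1 row → {SKU,Store} = (605, 550) ✓
Aisle=74: 1 row → {SKU,Store} = (599, 548) ✓
Aisle=85: 1 row → {SKU,Store} = (600, 549) ✓
Aisle=77: 1 row → {SKU,Store} = (608, 557) ✓
Aisle=83: 1 row → {SKU,Store} = (597, 562) ✓
Aisle=86: 3 rows → {SKU,Store} = (609, 553), (609, 553), (609, 553) ✓
The only Aisle value with inconsistent RHS is Aisle=78.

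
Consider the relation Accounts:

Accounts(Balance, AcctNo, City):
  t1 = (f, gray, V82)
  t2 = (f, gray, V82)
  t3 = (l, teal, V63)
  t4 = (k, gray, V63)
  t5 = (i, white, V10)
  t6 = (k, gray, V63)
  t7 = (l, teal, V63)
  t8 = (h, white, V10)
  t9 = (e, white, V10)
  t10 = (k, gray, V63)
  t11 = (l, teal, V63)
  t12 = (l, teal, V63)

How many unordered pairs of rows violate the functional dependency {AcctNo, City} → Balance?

3

(AcctNo=gray, City=V82): all 2 rows agree on Balance — 0 pairs.
(AcctNo=teal, City=V63): all 4 rows agree on Balance — 0 pairs.
(AcctNo=gray, City=V63): all 3 rows agree on Balance — 0 pairs.
(AcctNo=white, City=V10): violating pairs (5,8), (5,9), (8,9) — 3 pairs.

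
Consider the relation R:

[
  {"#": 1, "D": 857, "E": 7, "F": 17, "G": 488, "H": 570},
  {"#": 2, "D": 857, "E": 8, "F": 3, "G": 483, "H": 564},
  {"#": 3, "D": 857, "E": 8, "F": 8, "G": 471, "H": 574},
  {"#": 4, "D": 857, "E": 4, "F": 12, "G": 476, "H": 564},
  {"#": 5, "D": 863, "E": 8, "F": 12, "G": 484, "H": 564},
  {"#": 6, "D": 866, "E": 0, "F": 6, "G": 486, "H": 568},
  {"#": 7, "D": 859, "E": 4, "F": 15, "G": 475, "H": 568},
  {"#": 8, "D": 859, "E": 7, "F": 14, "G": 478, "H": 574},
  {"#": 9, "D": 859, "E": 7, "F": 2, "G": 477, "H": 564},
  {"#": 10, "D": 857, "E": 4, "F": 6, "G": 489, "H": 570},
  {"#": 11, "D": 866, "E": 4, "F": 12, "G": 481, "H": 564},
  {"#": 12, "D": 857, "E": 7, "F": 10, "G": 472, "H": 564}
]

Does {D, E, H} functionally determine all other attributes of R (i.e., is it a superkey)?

All 12 rows have distinct {D, E, H} values, so {D, E, H} → (all attributes) holds and {D, E, H} is a superkey.

Yes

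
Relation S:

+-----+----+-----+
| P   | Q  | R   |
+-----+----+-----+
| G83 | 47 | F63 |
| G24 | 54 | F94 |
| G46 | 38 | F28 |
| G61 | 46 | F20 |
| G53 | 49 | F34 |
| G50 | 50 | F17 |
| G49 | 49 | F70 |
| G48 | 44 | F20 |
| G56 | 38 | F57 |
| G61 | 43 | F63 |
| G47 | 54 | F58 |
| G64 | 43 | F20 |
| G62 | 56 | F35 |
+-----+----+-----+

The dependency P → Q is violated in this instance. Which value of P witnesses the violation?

G61

P=G83: 1 row → Q = 47 ✓
P=G24: 1 row → Q = 54 ✓
P=G46: 1 row → Q = 38 ✓
P=G61: 2 rows → Q takes values {46, 43} — violation
P=G53: 1 row → Q = 49 ✓
P=G50: 1 row → Q = 50 ✓
P=G49: 1 row → Q = 49 ✓
P=G48: 1 row → Q = 44 ✓
P=G56: 1 row → Q = 38 ✓
P=G47: 1 row → Q = 54 ✓
P=G64: 1 row → Q = 43 ✓
P=G62: 1 row → Q = 56 ✓
The only P value with inconsistent Q is P=G61.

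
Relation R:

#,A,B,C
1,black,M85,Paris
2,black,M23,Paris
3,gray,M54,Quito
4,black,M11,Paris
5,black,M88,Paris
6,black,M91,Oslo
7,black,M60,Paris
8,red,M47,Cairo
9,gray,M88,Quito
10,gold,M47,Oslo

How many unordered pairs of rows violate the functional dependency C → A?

C=Paris: all 5 rows agree on A — 0 pairs.
C=Quito: all 2 rows agree on A — 0 pairs.
C=Oslo: violating pairs (6,10) — 1 pair.

1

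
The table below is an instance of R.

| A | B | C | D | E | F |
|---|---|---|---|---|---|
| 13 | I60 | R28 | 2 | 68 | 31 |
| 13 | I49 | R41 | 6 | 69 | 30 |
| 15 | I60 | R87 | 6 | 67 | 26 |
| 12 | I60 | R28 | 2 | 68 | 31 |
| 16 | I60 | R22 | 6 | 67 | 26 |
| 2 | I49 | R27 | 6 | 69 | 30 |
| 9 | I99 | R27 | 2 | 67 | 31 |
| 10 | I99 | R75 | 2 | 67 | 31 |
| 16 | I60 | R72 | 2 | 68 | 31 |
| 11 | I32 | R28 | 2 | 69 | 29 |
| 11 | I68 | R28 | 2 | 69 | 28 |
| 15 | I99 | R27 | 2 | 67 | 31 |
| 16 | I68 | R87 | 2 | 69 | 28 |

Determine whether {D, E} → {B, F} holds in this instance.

No

(D=2, E=68): 3 rows → {B,F} = (I60, 31), (I60, 31), (I60, 31) ✓
(D=6, E=69): 2 rows → {B,F} = (I49, 30), (I49, 30) ✓
(D=6, E=67): 2 rows → {B,F} = (I60, 26), (I60, 26) ✓
(D=2, E=67): 3 rows → {B,F} = (I99, 31), (I99, 31), (I99, 31) ✓
(D=2, E=69): 3 rows → {B,F} takes values {(I32, 29), (I68, 28)} — violation
Two rows agree on {D, E} but differ on {B, F}, so {D, E} → {B, F} does not hold.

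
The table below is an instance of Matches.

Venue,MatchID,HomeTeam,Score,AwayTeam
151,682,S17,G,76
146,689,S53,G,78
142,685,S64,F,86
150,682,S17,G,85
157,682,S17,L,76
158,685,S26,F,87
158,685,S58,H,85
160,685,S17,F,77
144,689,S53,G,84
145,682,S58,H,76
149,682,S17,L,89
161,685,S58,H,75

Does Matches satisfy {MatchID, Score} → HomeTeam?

No

(MatchID=682, Score=G): 2 rows → HomeTeam = S17, S17 ✓
(MatchID=689, Score=G): 2 rows → HomeTeam = S53, S53 ✓
(MatchID=685, Score=F): 3 rows → HomeTeam takes values {S64, S26, S17} — violation
(MatchID=682, Score=L): 2 rows → HomeTeam = S17, S17 ✓
(MatchID=685, Score=H): 2 rows → HomeTeam = S58, S58 ✓
(MatchID=682, Score=H): 1 row → HomeTeam = S58 ✓
Two rows agree on {MatchID, Score} but differ on HomeTeam, so {MatchID, Score} → HomeTeam does not hold.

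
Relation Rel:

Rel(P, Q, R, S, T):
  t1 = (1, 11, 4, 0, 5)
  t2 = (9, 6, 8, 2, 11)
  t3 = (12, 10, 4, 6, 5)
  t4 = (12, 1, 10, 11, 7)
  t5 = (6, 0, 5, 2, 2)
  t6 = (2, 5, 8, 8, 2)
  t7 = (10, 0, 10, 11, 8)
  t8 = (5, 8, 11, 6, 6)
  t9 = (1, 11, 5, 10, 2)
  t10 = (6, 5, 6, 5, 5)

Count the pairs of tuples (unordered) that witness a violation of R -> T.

R=4: all 2 rows agree on T — 0 pairs.
R=8: violating pairs (2,6) — 1 pair.
R=10: violating pairs (4,7) — 1 pair.
R=5: all 2 rows agree on T — 0 pairs.

2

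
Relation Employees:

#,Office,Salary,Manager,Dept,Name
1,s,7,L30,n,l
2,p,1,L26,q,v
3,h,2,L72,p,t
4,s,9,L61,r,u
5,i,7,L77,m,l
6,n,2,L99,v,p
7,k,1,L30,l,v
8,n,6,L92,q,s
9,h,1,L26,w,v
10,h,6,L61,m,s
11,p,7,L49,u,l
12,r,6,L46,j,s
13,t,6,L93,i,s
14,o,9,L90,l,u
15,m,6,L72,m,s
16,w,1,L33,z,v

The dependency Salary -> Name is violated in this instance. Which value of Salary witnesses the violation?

2

Salary=7: rows 1, 5, 11 → Name = l, l, l ✓
Salary=1: rows 2, 7, 9, 16 → Name = v, v, v, v ✓
Salary=2: rows 3, 6 → Name takes values {t, p} — violation
Salary=9: rows 4, 14 → Name = u, u ✓
Salary=6: rows 8, 10, 12, 13, 15 → Name = s, s, s, s, s ✓
The only Salary value with inconsistent Name is Salary=2.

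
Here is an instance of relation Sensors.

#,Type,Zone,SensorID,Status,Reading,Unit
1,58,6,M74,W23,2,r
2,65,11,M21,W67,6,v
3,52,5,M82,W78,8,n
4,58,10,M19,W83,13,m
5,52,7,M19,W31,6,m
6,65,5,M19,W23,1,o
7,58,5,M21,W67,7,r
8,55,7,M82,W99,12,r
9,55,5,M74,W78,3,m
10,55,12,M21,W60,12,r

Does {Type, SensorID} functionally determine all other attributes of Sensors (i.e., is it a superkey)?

All 10 rows have distinct {Type, SensorID} values, so {Type, SensorID} → (all attributes) holds and {Type, SensorID} is a superkey.

Yes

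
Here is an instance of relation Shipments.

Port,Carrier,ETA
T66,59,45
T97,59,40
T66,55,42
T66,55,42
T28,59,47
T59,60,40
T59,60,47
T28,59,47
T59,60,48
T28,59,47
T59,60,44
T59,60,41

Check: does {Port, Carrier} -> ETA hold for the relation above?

No

(Port=T66, Carrier=59): 1 row → ETA = 45 ✓
(Port=T97, Carrier=59): 1 row → ETA = 40 ✓
(Port=T66, Carrier=55): 2 rows → ETA = 42, 42 ✓
(Port=T28, Carrier=59): 3 rows → ETA = 47, 47, 47 ✓
(Port=T59, Carrier=60): 5 rows → ETA takes values {40, 47, 48, 44, 41} — violation
Two rows agree on {Port, Carrier} but differ on ETA, so {Port, Carrier} -> ETA does not hold.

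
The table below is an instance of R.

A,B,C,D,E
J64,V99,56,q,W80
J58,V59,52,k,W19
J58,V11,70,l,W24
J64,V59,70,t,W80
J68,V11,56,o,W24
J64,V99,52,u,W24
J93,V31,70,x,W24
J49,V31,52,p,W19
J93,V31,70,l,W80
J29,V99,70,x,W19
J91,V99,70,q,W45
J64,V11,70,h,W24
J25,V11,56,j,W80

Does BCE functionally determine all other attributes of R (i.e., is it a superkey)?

Two distinct rows share (B=V11, C=70, E=W24), so BCE does not determine every attribute — not a superkey.

No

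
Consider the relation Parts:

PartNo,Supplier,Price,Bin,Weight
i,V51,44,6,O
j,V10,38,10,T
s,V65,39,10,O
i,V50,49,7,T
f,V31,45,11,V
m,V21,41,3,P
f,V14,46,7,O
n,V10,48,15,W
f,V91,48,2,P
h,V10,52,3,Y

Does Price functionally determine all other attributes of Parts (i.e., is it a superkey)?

Two distinct rows share Price=48, so Price does not determine every attribute — not a superkey.

No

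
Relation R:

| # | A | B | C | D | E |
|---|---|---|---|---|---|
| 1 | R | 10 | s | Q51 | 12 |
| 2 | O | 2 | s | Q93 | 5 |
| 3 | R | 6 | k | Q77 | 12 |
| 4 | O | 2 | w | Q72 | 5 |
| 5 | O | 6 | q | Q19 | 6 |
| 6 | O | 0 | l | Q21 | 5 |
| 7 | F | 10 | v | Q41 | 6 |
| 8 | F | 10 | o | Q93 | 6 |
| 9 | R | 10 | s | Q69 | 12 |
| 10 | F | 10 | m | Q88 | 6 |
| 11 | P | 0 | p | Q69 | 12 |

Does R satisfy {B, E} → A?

(B=10, E=12): rows 1, 9 → A = R, R ✓
(B=2, E=5): rows 2, 4 → A = O, O ✓
(B=6, E=12): row 3 → A = R ✓
(B=6, E=6): row 5 → A = O ✓
(B=0, E=5): row 6 → A = O ✓
(B=10, E=6): rows 7, 8, 10 → A = F, F, F ✓
(B=0, E=12): row 11 → A = P ✓
Every {B, E} value is associated with a single A value, so {B, E} → A holds.

Yes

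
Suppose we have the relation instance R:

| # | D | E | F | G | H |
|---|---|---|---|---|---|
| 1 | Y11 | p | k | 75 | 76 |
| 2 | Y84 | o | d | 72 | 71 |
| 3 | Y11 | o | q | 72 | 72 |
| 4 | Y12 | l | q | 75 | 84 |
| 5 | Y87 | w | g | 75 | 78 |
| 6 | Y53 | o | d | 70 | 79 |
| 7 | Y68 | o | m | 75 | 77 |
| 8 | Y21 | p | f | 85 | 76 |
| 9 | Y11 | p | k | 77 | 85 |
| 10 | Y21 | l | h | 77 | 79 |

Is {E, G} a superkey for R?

No

Rows 2 and 3 have the same {E, G} value (E=o, G=72) but are distinct tuples, so {E, G} does not determine every attribute — not a superkey.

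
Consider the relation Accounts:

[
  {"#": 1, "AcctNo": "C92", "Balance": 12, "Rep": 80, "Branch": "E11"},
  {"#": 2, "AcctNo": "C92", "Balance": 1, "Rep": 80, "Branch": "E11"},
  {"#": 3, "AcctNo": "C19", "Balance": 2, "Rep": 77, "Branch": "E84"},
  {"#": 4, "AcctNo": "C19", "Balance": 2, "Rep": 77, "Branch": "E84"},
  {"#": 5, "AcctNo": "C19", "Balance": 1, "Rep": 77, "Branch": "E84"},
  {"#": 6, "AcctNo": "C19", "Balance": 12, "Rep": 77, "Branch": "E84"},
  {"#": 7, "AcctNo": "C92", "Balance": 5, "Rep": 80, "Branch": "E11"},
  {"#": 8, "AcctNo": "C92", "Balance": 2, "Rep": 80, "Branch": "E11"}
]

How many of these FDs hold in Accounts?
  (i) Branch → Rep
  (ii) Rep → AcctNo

(i) Branch → Rep: every LHS value maps to a single RHS value — holds.
(ii) Rep → AcctNo: every LHS value maps to a single RHS value — holds.
2 of the 2 dependencies hold.

2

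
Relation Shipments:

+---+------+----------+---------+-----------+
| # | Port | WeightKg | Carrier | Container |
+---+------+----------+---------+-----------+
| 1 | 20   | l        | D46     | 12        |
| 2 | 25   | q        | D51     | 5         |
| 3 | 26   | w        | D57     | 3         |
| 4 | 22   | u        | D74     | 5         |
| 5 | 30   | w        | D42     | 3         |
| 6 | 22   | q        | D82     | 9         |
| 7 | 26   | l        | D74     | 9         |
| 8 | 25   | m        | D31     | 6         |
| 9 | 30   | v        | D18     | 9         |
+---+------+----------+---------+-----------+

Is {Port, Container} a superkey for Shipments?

All 9 rows have distinct {Port, Container} values, so {Port, Container} → (all attributes) holds and {Port, Container} is a superkey.

Yes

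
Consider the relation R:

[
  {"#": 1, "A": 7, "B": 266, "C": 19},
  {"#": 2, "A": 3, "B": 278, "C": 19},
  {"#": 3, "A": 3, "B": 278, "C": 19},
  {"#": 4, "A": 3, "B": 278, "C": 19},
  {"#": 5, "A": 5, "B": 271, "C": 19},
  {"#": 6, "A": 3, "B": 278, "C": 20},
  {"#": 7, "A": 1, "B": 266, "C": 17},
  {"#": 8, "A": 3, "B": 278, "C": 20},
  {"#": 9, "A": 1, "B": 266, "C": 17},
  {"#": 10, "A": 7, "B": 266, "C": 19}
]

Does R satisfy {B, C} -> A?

Yes

(B=266, C=19): rows 1, 10 → A = 7, 7 ✓
(B=278, C=19): rows 2, 3, 4 → A = 3, 3, 3 ✓
(B=271, C=19): row 5 → A = 5 ✓
(B=278, C=20): rows 6, 8 → A = 3, 3 ✓
(B=266, C=17): rows 7, 9 → A = 1, 1 ✓
Every {B, C} value is associated with a single A value, so {B, C} -> A holds.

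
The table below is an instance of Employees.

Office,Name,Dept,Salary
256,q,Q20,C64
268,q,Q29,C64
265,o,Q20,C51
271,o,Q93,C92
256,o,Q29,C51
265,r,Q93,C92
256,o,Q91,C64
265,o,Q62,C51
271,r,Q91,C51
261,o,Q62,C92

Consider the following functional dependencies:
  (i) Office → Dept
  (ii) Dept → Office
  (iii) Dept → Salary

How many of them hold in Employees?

0

(i) Office → Dept: Office=256: 3 rows → Dept takes values {Q20, Q29, Q91} — violation; Office=265: 3 rows → Dept takes values {Q20, Q93, Q62} — violation; Office=271: 2 rows → Dept takes values {Q93, Q91} — violation — fails.
(ii) Dept → Office: Dept=Q20: 2 rows → Office takes values {256, 265} — violation; Dept=Q29: 2 rows → Office takes values {268, 256} — violation; Dept=Q93: 2 rows → Office takes values {271, 265} — violation; Dept=Q91: 2 rows → Office takes values {256, 271} — violation; Dept=Q62: 2 rows → Office takes values {265, 261} — violation — fails.
(iii) Dept → Salary: Dept=Q20: 2 rows → Salary takes values {C64, C51} — violation; Dept=Q29: 2 rows → Salary takes values {C64, C51} — violation; Dept=Q91: 2 rows → Salary takes values {C64, C51} — violation; Dept=Q62: 2 rows → Salary takes values {C51, C92} — violation — fails.
None of the 3 dependencies hold.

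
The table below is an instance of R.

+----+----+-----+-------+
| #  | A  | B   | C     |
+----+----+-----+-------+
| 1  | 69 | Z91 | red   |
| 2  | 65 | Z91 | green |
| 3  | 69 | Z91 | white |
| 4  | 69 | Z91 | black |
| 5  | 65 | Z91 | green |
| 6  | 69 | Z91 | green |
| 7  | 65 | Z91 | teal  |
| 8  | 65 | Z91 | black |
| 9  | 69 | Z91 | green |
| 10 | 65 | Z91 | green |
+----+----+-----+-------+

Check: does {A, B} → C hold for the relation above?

(A=69, B=Z91): rows 1, 3, 4, 6, 9 → C takes values {red, white, black, green} — violation
(A=65, B=Z91): rows 2, 5, 7, 8, 10 → C takes values {green, teal, black} — violation
Two rows agree on {A, B} but differ on C, so {A, B} → C does not hold.

No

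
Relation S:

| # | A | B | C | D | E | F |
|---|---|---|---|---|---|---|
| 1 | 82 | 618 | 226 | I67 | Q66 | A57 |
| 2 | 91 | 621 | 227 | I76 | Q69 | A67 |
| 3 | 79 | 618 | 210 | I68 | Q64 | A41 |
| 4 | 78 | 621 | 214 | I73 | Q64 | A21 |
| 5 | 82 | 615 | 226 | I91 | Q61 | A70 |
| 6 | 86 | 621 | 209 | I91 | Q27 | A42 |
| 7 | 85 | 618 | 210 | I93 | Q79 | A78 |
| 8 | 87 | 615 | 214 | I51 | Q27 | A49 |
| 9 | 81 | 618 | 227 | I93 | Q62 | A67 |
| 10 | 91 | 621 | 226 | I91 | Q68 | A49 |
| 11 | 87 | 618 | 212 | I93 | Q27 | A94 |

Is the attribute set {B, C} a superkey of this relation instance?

No

Rows 3 and 7 have the same {B, C} value (B=618, C=210) but are distinct tuples, so {B, C} does not determine every attribute — not a superkey.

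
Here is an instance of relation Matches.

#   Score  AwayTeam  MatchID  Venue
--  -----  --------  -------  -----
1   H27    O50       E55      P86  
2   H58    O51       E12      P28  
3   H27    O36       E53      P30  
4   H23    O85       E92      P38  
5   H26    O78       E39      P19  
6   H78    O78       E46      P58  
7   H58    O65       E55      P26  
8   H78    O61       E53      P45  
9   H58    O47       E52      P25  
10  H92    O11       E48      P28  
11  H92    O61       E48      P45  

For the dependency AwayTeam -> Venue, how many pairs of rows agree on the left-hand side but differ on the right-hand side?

1

AwayTeam=O78: violating pairs (5,6) — 1 pair.
AwayTeam=O61: all 2 rows agree on Venue — 0 pairs.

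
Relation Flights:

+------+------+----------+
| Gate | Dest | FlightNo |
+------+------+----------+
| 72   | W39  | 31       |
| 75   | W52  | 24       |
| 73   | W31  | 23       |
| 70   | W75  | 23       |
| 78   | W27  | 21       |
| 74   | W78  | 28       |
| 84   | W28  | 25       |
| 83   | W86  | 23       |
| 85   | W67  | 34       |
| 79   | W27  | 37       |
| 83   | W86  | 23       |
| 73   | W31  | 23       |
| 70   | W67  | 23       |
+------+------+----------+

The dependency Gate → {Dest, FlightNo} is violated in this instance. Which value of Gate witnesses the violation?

Gate=72: 1 row → {Dest,FlightNo} = (W39, 31) ✓
Gate=75: 1 row → {Dest,FlightNo} = (W52, 24) ✓
Gate=73: 2 rows → {Dest,FlightNo} = (W31, 23), (W31, 23) ✓
Gate=70: 2 rows → {Dest,FlightNo} takes values {(W75, 23), (W67, 23)} — violation
Gate=78: 1 row → {Dest,FlightNo} = (W27, 21) ✓
Gate=74: 1 row → {Dest,FlightNo} = (W78, 28) ✓
Gate=84: 1 row → {Dest,FlightNo} = (W28, 25) ✓
Gate=83: 2 rows → {Dest,FlightNo} = (W86, 23), (W86, 23) ✓
Gate=85: 1 row → {Dest,FlightNo} = (W67, 34) ✓
Gate=79: 1 row → {Dest,FlightNo} = (W27, 37) ✓
The only Gate value with inconsistent RHS is Gate=70.

70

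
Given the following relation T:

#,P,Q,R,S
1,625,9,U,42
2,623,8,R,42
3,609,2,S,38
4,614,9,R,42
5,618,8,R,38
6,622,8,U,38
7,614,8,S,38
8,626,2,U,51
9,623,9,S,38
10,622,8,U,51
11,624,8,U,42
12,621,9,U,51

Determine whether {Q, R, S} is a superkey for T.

All 12 rows have distinct {Q, R, S} values, so {Q, R, S} → (all attributes) holds and {Q, R, S} is a superkey.

Yes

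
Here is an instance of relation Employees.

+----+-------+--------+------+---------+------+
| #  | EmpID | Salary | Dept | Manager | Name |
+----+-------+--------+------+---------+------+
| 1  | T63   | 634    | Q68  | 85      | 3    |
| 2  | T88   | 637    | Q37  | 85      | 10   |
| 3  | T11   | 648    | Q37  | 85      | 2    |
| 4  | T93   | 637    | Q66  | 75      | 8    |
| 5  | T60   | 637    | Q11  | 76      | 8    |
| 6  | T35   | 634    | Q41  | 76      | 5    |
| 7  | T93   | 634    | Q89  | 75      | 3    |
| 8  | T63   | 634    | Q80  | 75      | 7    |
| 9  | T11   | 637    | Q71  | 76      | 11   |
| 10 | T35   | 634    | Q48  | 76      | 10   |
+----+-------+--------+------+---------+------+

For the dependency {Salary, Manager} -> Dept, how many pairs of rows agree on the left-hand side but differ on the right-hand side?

(Salary=637, Manager=76): violating pairs (5,9) — 1 pair.
(Salary=634, Manager=76): violating pairs (6,10) — 1 pair.
(Salary=634, Manager=75): violating pairs (7,8) — 1 pair.

3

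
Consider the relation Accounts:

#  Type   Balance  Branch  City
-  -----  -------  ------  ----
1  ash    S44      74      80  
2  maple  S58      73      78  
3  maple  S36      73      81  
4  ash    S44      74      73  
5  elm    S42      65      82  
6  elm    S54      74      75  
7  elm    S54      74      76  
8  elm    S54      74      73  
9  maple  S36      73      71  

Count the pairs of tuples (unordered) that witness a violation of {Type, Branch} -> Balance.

2

(Type=ash, Branch=74): all 2 rows agree on Balance — 0 pairs.
(Type=maple, Branch=73): violating pairs (2,3), (2,9) — 2 pairs.
(Type=elm, Branch=74): all 3 rows agree on Balance — 0 pairs.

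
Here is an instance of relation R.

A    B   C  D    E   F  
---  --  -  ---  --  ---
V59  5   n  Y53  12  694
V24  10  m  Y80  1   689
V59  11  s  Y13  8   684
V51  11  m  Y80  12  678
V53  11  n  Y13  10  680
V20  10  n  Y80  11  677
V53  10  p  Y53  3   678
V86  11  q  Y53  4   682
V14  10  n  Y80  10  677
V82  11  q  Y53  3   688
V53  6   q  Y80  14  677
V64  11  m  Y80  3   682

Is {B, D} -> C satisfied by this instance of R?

(B=5, D=Y53): 1 row → C = n ✓
(B=10, D=Y80): 3 rows → C takes values {m, n} — violation
(B=11, D=Y13): 2 rows → C takes values {s, n} — violation
(B=11, D=Y80): 2 rows → C = m, m ✓
(B=10, D=Y53): 1 row → C = p ✓
(B=11, D=Y53): 2 rows → C = q, q ✓
(B=6, D=Y80): 1 row → C = q ✓
Two rows agree on {B, D} but differ on C, so {B, D} -> C does not hold.

No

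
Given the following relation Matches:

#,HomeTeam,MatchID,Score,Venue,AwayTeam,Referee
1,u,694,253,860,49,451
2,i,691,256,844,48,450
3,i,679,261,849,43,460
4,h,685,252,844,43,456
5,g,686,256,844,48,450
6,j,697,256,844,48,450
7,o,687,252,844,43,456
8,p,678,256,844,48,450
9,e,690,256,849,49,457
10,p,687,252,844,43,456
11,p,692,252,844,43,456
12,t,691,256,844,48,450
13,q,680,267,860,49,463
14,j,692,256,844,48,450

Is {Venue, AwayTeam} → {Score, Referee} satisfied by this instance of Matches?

No

(Venue=860, AwayTeam=49): rows 1, 13 → {Score,Referee} takes values {(253, 451), (267, 463)} — violation
(Venue=844, AwayTeam=48): rows 2, 5, 6, 8, 12, 14 → {Score,Referee} = (256, 450), (256, 450), (256, 450), (256, 450), (256, 450), (256, 450) ✓
(Venue=849, AwayTeam=43): row 3 → {Score,Referee} = (261, 460) ✓
(Venue=844, AwayTeam=43): rows 4, 7, 10, 11 → {Score,Referee} = (252, 456), (252, 456), (252, 456), (252, 456) ✓
(Venue=849, AwayTeam=49): row 9 → {Score,Referee} = (256, 457) ✓
Two rows agree on {Venue, AwayTeam} but differ on {Score, Referee}, so {Venue, AwayTeam} → {Score, Referee} does not hold.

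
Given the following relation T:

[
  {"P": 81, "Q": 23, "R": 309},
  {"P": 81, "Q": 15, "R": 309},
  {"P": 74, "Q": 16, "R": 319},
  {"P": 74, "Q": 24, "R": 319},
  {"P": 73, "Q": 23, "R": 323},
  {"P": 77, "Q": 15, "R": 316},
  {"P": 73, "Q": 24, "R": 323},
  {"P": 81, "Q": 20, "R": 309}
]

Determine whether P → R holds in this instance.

Yes

P=81: 3 rows → R = 309, 309, 309 ✓
P=74: 2 rows → R = 319, 319 ✓
P=73: 2 rows → R = 323, 323 ✓
P=77: 1 row → R = 316 ✓
Every P value is associated with a single R value, so P → R holds.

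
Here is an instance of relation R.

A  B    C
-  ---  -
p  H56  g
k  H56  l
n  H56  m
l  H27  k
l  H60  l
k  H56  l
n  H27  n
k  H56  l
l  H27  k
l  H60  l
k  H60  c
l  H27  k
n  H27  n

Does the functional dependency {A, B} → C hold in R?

(A=p, B=H56): 1 row → C = g ✓
(A=k, B=H56): 3 rows → C = l, l, l ✓
(A=n, B=H56): 1 row → C = m ✓
(A=l, B=H27): 3 rows → C = k, k, k ✓
(A=l, B=H60): 2 rows → C = l, l ✓
(A=n, B=H27): 2 rows → C = n, n ✓
(A=k, B=H60): 1 row → C = c ✓
Every {A, B} value is associated with a single C value, so {A, B} → C holds.

Yes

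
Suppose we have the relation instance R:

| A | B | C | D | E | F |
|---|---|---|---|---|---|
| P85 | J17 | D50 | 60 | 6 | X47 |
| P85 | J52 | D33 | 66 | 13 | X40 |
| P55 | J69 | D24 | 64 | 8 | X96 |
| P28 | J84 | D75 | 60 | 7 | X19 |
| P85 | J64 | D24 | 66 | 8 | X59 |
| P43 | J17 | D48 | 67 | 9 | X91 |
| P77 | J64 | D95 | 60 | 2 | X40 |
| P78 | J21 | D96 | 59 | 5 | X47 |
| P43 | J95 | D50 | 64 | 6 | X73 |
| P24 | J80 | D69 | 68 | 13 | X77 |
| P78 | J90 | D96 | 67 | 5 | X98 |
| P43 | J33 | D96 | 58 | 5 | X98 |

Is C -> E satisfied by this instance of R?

C=D50: 2 rows → E = 6, 6 ✓
C=D33: 1 row → E = 13 ✓
C=D24: 2 rows → E = 8, 8 ✓
C=D75: 1 row → E = 7 ✓
C=D48: 1 row → E = 9 ✓
C=D95: 1 row → E = 2 ✓
C=D96: 3 rows → E = 5, 5, 5 ✓
C=D69: 1 row → E = 13 ✓
Every C value is associated with a single E value, so C -> E holds.

Yes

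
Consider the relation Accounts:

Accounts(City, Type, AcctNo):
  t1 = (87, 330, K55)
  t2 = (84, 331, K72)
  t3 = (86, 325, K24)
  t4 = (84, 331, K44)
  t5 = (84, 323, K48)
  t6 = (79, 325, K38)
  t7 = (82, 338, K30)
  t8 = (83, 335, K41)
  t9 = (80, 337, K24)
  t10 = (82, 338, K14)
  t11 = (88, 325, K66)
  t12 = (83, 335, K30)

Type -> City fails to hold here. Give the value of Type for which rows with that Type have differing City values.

Type=330: row 1 → City = 87 ✓
Type=331: rows 2, 4 → City = 84, 84 ✓
Type=325: rows 3, 6, 11 → City takes values {86, 79, 88} — violation
Type=323: row 5 → City = 84 ✓
Type=338: rows 7, 10 → City = 82, 82 ✓
Type=335: rows 8, 12 → City = 83, 83 ✓
Type=337: row 9 → City = 80 ✓
The only Type value with inconsistent City is Type=325.

325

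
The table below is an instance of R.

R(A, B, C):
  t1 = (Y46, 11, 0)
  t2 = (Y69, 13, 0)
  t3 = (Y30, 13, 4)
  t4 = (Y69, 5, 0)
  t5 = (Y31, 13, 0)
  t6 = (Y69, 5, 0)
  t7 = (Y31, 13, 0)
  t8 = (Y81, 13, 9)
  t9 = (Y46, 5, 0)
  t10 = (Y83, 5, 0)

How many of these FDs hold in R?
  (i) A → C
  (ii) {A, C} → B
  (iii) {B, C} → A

1

(i) A → C: every LHS value maps to a single RHS value — holds.
(ii) {A, C} → B: (A=Y46, C=0): rows 1, 9 → B takes values {11, 5} — violation; (A=Y69, C=0): rows 2, 4, 6 → B takes values {13, 5} — violation — fails.
(iii) {B, C} → A: (B=13, C=0): rows 2, 5, 7 → A takes values {Y69, Y31} — violation; (B=5, C=0): rows 4, 6, 9, 10 → A takes values {Y69, Y46, Y83} — violation — fails.
1 of the 3 dependencies holds.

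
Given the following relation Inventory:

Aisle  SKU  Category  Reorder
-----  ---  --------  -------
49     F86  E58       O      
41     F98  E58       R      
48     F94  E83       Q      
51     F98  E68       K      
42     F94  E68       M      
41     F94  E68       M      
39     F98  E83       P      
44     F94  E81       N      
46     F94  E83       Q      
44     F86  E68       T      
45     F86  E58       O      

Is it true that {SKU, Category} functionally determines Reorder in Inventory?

(SKU=F86, Category=E58): 2 rows → Reorder = O, O ✓
(SKU=F98, Category=E58): 1 row → Reorder = R ✓
(SKU=F94, Category=E83): 2 rows → Reorder = Q, Q ✓
(SKU=F98, Category=E68): 1 row → Reorder = K ✓
(SKU=F94, Category=E68): 2 rows → Reorder = M, M ✓
(SKU=F98, Category=E83): 1 row → Reorder = P ✓
(SKU=F94, Category=E81): 1 row → Reorder = N ✓
(SKU=F86, Category=E68): 1 row → Reorder = T ✓
Every {SKU, Category} value is associated with a single Reorder value, so {SKU, Category} → Reorder holds.

Yes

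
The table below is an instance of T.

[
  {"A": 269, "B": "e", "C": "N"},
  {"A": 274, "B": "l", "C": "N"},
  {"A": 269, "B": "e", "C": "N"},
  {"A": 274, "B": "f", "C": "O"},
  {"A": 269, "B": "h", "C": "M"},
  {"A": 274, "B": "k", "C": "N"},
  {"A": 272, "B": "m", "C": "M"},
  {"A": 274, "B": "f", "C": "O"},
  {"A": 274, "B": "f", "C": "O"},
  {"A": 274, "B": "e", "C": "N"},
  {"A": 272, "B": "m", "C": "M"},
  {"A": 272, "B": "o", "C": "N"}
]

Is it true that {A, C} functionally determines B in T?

No

(A=269, C=N): 2 rows → B = e, e ✓
(A=274, C=N): 3 rows → B takes values {l, k, e} — violation
(A=274, C=O): 3 rows → B = f, f, f ✓
(A=269, C=M): 1 row → B = h ✓
(A=272, C=M): 2 rows → B = m, m ✓
(A=272, C=N): 1 row → B = o ✓
Two rows agree on {A, C} but differ on B, so {A, C} -> B does not hold.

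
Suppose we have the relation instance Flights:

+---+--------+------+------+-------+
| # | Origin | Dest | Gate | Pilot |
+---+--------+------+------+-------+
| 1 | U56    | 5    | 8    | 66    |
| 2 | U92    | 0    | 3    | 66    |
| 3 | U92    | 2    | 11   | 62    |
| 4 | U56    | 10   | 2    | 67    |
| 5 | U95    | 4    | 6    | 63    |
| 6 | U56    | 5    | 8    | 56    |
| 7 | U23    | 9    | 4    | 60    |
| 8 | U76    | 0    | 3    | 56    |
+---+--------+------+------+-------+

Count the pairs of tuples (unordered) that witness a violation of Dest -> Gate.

0

Dest=5: all 2 rows agree on Gate — 0 pairs.
Dest=0: all 2 rows agree on Gate — 0 pairs.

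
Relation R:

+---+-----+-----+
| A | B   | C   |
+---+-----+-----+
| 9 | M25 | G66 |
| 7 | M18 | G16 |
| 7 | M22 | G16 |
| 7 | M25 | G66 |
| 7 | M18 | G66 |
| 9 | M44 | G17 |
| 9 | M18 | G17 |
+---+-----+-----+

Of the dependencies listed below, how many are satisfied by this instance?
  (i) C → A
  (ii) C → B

(i) C → A: C=G66: 3 rows → A takes values {9, 7} — violation — fails.
(ii) C → B: C=G66: 3 rows → B takes values {M25, M18} — violation; C=G16: 2 rows → B takes values {M18, M22} — violation; C=G17: 2 rows → B takes values {M44, M18} — violation — fails.
None of the 2 dependencies hold.

0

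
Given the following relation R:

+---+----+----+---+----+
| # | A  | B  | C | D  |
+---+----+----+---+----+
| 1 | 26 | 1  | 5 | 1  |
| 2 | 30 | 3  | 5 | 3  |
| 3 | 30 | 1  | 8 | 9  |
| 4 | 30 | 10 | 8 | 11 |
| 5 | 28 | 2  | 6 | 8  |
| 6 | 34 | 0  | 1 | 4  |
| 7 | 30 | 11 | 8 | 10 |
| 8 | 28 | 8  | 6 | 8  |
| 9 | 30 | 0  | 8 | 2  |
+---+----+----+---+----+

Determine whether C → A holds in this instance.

No

C=5: rows 1, 2 → A takes values {26, 30} — violation
C=8: rows 3, 4, 7, 9 → A = 30, 30, 30, 30 ✓
C=6: rows 5, 8 → A = 28, 28 ✓
C=1: row 6 → A = 34 ✓
Two rows agree on C but differ on A, so C → A does not hold.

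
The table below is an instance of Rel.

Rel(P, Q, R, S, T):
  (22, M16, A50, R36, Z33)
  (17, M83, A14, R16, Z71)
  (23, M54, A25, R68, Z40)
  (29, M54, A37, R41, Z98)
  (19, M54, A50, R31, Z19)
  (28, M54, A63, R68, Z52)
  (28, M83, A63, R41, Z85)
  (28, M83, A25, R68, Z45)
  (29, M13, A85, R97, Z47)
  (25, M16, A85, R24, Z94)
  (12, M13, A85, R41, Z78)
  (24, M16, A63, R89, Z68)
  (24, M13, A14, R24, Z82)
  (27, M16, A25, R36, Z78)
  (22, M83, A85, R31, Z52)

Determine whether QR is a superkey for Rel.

No

Two distinct rows share (Q=M13, R=A85), so QR does not determine every attribute — not a superkey.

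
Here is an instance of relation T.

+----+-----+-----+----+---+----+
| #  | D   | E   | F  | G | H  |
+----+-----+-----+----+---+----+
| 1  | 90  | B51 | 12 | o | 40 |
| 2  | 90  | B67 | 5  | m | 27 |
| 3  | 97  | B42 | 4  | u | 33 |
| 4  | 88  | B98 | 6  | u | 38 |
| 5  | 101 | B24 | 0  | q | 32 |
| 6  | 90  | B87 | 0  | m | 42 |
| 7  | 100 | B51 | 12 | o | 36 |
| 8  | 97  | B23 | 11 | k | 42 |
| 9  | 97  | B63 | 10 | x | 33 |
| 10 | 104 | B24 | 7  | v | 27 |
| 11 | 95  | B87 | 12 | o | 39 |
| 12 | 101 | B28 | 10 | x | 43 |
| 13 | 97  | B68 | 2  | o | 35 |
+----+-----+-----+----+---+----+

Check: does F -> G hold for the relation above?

No

F=12: rows 1, 7, 11 → G = o, o, o ✓
F=5: row 2 → G = m ✓
F=4: row 3 → G = u ✓
F=6: row 4 → G = u ✓
F=0: rows 5, 6 → G takes values {q, m} — violation
F=11: row 8 → G = k ✓
F=10: rows 9, 12 → G = x, x ✓
F=7: row 10 → G = v ✓
F=2: row 13 → G = o ✓
Two rows agree on F but differ on G, so F -> G does not hold.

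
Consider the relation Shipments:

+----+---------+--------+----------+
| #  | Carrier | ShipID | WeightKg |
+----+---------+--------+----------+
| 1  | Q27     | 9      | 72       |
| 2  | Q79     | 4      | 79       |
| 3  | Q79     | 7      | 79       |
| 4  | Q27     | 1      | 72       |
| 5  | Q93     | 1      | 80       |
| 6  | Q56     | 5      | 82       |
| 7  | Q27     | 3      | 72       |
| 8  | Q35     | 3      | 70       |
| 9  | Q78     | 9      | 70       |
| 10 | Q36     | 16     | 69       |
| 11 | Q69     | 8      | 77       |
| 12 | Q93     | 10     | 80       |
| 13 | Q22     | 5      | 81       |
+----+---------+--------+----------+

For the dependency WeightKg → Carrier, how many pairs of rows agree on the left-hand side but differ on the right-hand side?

1

WeightKg=72: all 3 rows agree on Carrier — 0 pairs.
WeightKg=79: all 2 rows agree on Carrier — 0 pairs.
WeightKg=80: all 2 rows agree on Carrier — 0 pairs.
WeightKg=70: violating pairs (8,9) — 1 pair.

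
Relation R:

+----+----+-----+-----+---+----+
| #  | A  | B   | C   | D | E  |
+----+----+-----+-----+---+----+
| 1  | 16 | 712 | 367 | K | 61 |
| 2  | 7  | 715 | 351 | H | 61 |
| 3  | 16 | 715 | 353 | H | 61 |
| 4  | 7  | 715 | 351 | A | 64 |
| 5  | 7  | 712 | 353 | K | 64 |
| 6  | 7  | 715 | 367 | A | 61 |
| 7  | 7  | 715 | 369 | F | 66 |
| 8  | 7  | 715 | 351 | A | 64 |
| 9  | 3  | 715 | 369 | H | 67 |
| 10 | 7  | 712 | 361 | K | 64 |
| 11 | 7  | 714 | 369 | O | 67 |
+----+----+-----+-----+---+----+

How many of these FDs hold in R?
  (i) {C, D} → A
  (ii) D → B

(i) {C, D} → A: every LHS value maps to a single RHS value — holds.
(ii) D → B: every LHS value maps to a single RHS value — holds.
2 of the 2 dependencies hold.

2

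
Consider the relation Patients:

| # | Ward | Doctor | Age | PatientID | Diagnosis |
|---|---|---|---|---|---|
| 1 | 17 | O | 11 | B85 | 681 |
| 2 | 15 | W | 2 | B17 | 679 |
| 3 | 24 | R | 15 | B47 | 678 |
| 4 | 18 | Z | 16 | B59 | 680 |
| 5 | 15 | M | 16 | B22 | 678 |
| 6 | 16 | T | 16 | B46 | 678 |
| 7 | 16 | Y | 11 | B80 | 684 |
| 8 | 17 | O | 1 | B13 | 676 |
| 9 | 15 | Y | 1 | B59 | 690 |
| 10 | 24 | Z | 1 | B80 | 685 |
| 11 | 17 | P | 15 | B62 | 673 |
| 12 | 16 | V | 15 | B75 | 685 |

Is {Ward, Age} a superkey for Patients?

Yes

All 12 rows have distinct {Ward, Age} values, so {Ward, Age} → (all attributes) holds and {Ward, Age} is a superkey.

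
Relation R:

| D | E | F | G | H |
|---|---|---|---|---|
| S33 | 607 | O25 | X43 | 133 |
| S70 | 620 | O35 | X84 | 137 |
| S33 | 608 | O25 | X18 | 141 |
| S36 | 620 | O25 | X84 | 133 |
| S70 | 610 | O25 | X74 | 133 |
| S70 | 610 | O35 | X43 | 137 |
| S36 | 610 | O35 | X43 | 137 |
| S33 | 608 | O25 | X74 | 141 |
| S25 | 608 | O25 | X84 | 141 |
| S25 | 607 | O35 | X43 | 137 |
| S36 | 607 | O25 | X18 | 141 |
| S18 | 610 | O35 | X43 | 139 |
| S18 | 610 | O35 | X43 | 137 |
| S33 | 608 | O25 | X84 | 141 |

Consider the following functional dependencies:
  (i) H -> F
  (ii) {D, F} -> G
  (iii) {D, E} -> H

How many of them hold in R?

1

(i) H -> F: every LHS value maps to a single RHS value — holds.
(ii) {D, F} -> G: (D=S33, F=O25): 4 rows → G takes values {X43, X18, X74, X84} — violation; (D=S70, F=O35): 2 rows → G takes values {X84, X43} — violation; (D=S36, F=O25): 2 rows → G takes values {X84, X18} — violation — fails.
(iii) {D, E} -> H: (D=S70, E=610): 2 rows → H takes values {133, 137} — violation; (D=S18, E=610): 2 rows → H takes values {139, 137} — violation — fails.
1 of the 3 dependencies holds.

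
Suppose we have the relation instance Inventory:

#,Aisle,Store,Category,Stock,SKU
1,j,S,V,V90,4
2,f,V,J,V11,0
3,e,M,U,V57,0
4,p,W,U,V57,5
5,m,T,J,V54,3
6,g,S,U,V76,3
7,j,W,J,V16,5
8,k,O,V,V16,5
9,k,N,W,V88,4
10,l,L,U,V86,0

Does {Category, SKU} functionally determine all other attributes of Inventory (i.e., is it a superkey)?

Rows 3 and 10 have the same {Category, SKU} value (Category=U, SKU=0) but are distinct tuples, so {Category, SKU} does not determine every attribute — not a superkey.

No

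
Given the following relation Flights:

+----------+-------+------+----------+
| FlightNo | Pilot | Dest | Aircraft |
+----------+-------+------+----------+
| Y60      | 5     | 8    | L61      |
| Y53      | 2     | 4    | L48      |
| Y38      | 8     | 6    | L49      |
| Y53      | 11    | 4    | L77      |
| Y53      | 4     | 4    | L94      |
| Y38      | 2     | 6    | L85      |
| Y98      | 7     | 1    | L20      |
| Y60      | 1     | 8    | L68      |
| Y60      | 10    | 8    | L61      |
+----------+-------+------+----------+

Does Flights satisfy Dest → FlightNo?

Yes

Dest=8: 3 rows → FlightNo = Y60, Y60, Y60 ✓
Dest=4: 3 rows → FlightNo = Y53, Y53, Y53 ✓
Dest=6: 2 rows → FlightNo = Y38, Y38 ✓
Dest=1: 1 row → FlightNo = Y98 ✓
Every Dest value is associated with a single FlightNo value, so Dest → FlightNo holds.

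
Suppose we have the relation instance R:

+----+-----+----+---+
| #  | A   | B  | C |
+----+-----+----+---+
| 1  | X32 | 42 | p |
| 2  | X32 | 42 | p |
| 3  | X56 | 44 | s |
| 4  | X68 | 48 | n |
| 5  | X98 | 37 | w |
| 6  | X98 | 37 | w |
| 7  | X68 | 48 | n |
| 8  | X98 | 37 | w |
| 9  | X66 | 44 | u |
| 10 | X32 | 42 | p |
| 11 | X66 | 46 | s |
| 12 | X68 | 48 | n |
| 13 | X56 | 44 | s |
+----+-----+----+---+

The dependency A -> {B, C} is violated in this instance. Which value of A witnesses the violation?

X66

A=X32: rows 1, 2, 10 → {B,C} = (42, p), (42, p), (42, p) ✓
A=X56: rows 3, 13 → {B,C} = (44, s), (44, s) ✓
A=X68: rows 4, 7, 12 → {B,C} = (48, n), (48, n), (48, n) ✓
A=X98: rows 5, 6, 8 → {B,C} = (37, w), (37, w), (37, w) ✓
A=X66: rows 9, 11 → {B,C} takes values {(44, u), (46, s)} — violation
The only A value with inconsistent RHS is A=X66.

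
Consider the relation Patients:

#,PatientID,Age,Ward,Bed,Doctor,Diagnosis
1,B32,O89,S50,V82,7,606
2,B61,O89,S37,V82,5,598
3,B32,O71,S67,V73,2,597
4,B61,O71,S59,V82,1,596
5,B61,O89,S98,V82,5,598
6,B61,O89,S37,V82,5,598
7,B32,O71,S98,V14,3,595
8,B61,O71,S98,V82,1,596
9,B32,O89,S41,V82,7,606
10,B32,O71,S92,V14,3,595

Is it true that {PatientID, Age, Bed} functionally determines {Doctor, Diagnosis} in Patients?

(PatientID=B32, Age=O89, Bed=V82): rows 1, 9 → {Doctor,Diagnosis} = (7, 606), (7, 606) ✓
(PatientID=B61, Age=O89, Bed=V82): rows 2, 5, 6 → {Doctor,Diagnosis} = (5, 598), (5, 598), (5, 598) ✓
(PatientID=B32, Age=O71, Bed=V73): row 3 → {Doctor,Diagnosis} = (2, 597) ✓
(PatientID=B61, Age=O71, Bed=V82): rows 4, 8 → {Doctor,Diagnosis} = (1, 596), (1, 596) ✓
(PatientID=B32, Age=O71, Bed=V14): rows 7, 10 → {Doctor,Diagnosis} = (3, 595), (3, 595) ✓
Every {PatientID, Age, Bed} value is associated with a single {Doctor, Diagnosis} value, so {PatientID, Age, Bed} -> {Doctor, Diagnosis} holds.

Yes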